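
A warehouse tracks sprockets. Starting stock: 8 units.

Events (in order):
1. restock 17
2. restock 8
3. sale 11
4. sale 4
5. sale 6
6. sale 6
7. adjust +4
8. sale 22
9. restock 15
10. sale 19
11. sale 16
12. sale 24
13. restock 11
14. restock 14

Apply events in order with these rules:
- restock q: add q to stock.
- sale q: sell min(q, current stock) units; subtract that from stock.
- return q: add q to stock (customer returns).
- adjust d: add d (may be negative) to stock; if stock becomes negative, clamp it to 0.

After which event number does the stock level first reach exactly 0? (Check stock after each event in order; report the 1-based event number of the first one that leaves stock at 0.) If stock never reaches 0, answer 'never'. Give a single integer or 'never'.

Processing events:
Start: stock = 8
  Event 1 (restock 17): 8 + 17 = 25
  Event 2 (restock 8): 25 + 8 = 33
  Event 3 (sale 11): sell min(11,33)=11. stock: 33 - 11 = 22. total_sold = 11
  Event 4 (sale 4): sell min(4,22)=4. stock: 22 - 4 = 18. total_sold = 15
  Event 5 (sale 6): sell min(6,18)=6. stock: 18 - 6 = 12. total_sold = 21
  Event 6 (sale 6): sell min(6,12)=6. stock: 12 - 6 = 6. total_sold = 27
  Event 7 (adjust +4): 6 + 4 = 10
  Event 8 (sale 22): sell min(22,10)=10. stock: 10 - 10 = 0. total_sold = 37
  Event 9 (restock 15): 0 + 15 = 15
  Event 10 (sale 19): sell min(19,15)=15. stock: 15 - 15 = 0. total_sold = 52
  Event 11 (sale 16): sell min(16,0)=0. stock: 0 - 0 = 0. total_sold = 52
  Event 12 (sale 24): sell min(24,0)=0. stock: 0 - 0 = 0. total_sold = 52
  Event 13 (restock 11): 0 + 11 = 11
  Event 14 (restock 14): 11 + 14 = 25
Final: stock = 25, total_sold = 52

First zero at event 8.

Answer: 8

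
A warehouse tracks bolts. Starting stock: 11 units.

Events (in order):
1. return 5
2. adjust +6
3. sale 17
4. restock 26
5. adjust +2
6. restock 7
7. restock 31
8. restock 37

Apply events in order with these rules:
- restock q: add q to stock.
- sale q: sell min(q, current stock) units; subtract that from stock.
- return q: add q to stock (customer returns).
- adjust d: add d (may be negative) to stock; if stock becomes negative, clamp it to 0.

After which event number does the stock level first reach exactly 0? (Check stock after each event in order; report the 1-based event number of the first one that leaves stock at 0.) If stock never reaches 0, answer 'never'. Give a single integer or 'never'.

Answer: never

Derivation:
Processing events:
Start: stock = 11
  Event 1 (return 5): 11 + 5 = 16
  Event 2 (adjust +6): 16 + 6 = 22
  Event 3 (sale 17): sell min(17,22)=17. stock: 22 - 17 = 5. total_sold = 17
  Event 4 (restock 26): 5 + 26 = 31
  Event 5 (adjust +2): 31 + 2 = 33
  Event 6 (restock 7): 33 + 7 = 40
  Event 7 (restock 31): 40 + 31 = 71
  Event 8 (restock 37): 71 + 37 = 108
Final: stock = 108, total_sold = 17

Stock never reaches 0.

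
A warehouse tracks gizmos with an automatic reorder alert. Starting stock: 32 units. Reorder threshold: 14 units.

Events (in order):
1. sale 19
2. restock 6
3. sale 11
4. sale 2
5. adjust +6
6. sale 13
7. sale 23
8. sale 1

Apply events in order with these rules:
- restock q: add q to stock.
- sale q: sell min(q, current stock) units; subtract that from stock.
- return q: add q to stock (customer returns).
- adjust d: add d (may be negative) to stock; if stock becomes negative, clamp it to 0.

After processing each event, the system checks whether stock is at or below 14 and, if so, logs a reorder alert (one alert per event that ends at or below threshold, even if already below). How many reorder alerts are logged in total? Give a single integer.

Processing events:
Start: stock = 32
  Event 1 (sale 19): sell min(19,32)=19. stock: 32 - 19 = 13. total_sold = 19
  Event 2 (restock 6): 13 + 6 = 19
  Event 3 (sale 11): sell min(11,19)=11. stock: 19 - 11 = 8. total_sold = 30
  Event 4 (sale 2): sell min(2,8)=2. stock: 8 - 2 = 6. total_sold = 32
  Event 5 (adjust +6): 6 + 6 = 12
  Event 6 (sale 13): sell min(13,12)=12. stock: 12 - 12 = 0. total_sold = 44
  Event 7 (sale 23): sell min(23,0)=0. stock: 0 - 0 = 0. total_sold = 44
  Event 8 (sale 1): sell min(1,0)=0. stock: 0 - 0 = 0. total_sold = 44
Final: stock = 0, total_sold = 44

Checking against threshold 14:
  After event 1: stock=13 <= 14 -> ALERT
  After event 2: stock=19 > 14
  After event 3: stock=8 <= 14 -> ALERT
  After event 4: stock=6 <= 14 -> ALERT
  After event 5: stock=12 <= 14 -> ALERT
  After event 6: stock=0 <= 14 -> ALERT
  After event 7: stock=0 <= 14 -> ALERT
  After event 8: stock=0 <= 14 -> ALERT
Alert events: [1, 3, 4, 5, 6, 7, 8]. Count = 7

Answer: 7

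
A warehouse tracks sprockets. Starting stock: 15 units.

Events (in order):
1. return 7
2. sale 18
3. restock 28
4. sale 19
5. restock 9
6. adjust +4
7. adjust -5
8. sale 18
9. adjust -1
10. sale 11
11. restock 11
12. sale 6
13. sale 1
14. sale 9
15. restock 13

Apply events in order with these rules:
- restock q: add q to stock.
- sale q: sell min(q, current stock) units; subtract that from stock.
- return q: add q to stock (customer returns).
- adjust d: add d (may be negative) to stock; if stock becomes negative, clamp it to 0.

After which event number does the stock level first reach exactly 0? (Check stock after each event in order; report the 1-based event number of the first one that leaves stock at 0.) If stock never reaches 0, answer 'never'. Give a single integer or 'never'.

Processing events:
Start: stock = 15
  Event 1 (return 7): 15 + 7 = 22
  Event 2 (sale 18): sell min(18,22)=18. stock: 22 - 18 = 4. total_sold = 18
  Event 3 (restock 28): 4 + 28 = 32
  Event 4 (sale 19): sell min(19,32)=19. stock: 32 - 19 = 13. total_sold = 37
  Event 5 (restock 9): 13 + 9 = 22
  Event 6 (adjust +4): 22 + 4 = 26
  Event 7 (adjust -5): 26 + -5 = 21
  Event 8 (sale 18): sell min(18,21)=18. stock: 21 - 18 = 3. total_sold = 55
  Event 9 (adjust -1): 3 + -1 = 2
  Event 10 (sale 11): sell min(11,2)=2. stock: 2 - 2 = 0. total_sold = 57
  Event 11 (restock 11): 0 + 11 = 11
  Event 12 (sale 6): sell min(6,11)=6. stock: 11 - 6 = 5. total_sold = 63
  Event 13 (sale 1): sell min(1,5)=1. stock: 5 - 1 = 4. total_sold = 64
  Event 14 (sale 9): sell min(9,4)=4. stock: 4 - 4 = 0. total_sold = 68
  Event 15 (restock 13): 0 + 13 = 13
Final: stock = 13, total_sold = 68

First zero at event 10.

Answer: 10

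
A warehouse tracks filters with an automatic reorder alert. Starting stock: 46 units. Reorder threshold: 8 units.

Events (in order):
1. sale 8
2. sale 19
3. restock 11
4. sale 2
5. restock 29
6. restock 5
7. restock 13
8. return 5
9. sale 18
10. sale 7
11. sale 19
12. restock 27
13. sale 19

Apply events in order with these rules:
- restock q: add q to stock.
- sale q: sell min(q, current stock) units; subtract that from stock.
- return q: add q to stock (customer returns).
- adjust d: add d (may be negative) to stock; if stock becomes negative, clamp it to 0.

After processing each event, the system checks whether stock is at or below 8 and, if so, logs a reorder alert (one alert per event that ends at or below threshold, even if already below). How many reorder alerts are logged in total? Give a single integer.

Processing events:
Start: stock = 46
  Event 1 (sale 8): sell min(8,46)=8. stock: 46 - 8 = 38. total_sold = 8
  Event 2 (sale 19): sell min(19,38)=19. stock: 38 - 19 = 19. total_sold = 27
  Event 3 (restock 11): 19 + 11 = 30
  Event 4 (sale 2): sell min(2,30)=2. stock: 30 - 2 = 28. total_sold = 29
  Event 5 (restock 29): 28 + 29 = 57
  Event 6 (restock 5): 57 + 5 = 62
  Event 7 (restock 13): 62 + 13 = 75
  Event 8 (return 5): 75 + 5 = 80
  Event 9 (sale 18): sell min(18,80)=18. stock: 80 - 18 = 62. total_sold = 47
  Event 10 (sale 7): sell min(7,62)=7. stock: 62 - 7 = 55. total_sold = 54
  Event 11 (sale 19): sell min(19,55)=19. stock: 55 - 19 = 36. total_sold = 73
  Event 12 (restock 27): 36 + 27 = 63
  Event 13 (sale 19): sell min(19,63)=19. stock: 63 - 19 = 44. total_sold = 92
Final: stock = 44, total_sold = 92

Checking against threshold 8:
  After event 1: stock=38 > 8
  After event 2: stock=19 > 8
  After event 3: stock=30 > 8
  After event 4: stock=28 > 8
  After event 5: stock=57 > 8
  After event 6: stock=62 > 8
  After event 7: stock=75 > 8
  After event 8: stock=80 > 8
  After event 9: stock=62 > 8
  After event 10: stock=55 > 8
  After event 11: stock=36 > 8
  After event 12: stock=63 > 8
  After event 13: stock=44 > 8
Alert events: []. Count = 0

Answer: 0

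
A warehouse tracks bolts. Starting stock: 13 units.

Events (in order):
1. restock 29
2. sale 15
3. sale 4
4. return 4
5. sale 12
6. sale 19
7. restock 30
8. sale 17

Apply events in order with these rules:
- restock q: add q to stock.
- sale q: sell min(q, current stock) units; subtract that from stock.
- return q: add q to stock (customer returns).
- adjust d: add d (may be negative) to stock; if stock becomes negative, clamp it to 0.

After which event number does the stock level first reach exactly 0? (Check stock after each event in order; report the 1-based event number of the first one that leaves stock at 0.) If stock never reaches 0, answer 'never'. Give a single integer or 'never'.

Answer: 6

Derivation:
Processing events:
Start: stock = 13
  Event 1 (restock 29): 13 + 29 = 42
  Event 2 (sale 15): sell min(15,42)=15. stock: 42 - 15 = 27. total_sold = 15
  Event 3 (sale 4): sell min(4,27)=4. stock: 27 - 4 = 23. total_sold = 19
  Event 4 (return 4): 23 + 4 = 27
  Event 5 (sale 12): sell min(12,27)=12. stock: 27 - 12 = 15. total_sold = 31
  Event 6 (sale 19): sell min(19,15)=15. stock: 15 - 15 = 0. total_sold = 46
  Event 7 (restock 30): 0 + 30 = 30
  Event 8 (sale 17): sell min(17,30)=17. stock: 30 - 17 = 13. total_sold = 63
Final: stock = 13, total_sold = 63

First zero at event 6.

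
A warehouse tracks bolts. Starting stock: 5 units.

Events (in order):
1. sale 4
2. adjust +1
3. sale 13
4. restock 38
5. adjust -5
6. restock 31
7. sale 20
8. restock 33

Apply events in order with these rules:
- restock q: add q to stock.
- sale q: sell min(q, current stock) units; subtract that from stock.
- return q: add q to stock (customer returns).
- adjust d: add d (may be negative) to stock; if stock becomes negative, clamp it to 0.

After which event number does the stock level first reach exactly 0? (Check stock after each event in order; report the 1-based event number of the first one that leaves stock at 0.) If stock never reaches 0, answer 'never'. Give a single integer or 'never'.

Processing events:
Start: stock = 5
  Event 1 (sale 4): sell min(4,5)=4. stock: 5 - 4 = 1. total_sold = 4
  Event 2 (adjust +1): 1 + 1 = 2
  Event 3 (sale 13): sell min(13,2)=2. stock: 2 - 2 = 0. total_sold = 6
  Event 4 (restock 38): 0 + 38 = 38
  Event 5 (adjust -5): 38 + -5 = 33
  Event 6 (restock 31): 33 + 31 = 64
  Event 7 (sale 20): sell min(20,64)=20. stock: 64 - 20 = 44. total_sold = 26
  Event 8 (restock 33): 44 + 33 = 77
Final: stock = 77, total_sold = 26

First zero at event 3.

Answer: 3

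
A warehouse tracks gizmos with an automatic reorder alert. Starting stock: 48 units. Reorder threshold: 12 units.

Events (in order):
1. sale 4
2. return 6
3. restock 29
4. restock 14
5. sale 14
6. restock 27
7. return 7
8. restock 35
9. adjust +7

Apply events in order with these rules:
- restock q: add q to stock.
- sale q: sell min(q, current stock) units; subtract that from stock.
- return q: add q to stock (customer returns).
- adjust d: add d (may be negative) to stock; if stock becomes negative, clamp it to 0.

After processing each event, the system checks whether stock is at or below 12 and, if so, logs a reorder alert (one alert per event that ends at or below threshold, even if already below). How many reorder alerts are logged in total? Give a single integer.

Answer: 0

Derivation:
Processing events:
Start: stock = 48
  Event 1 (sale 4): sell min(4,48)=4. stock: 48 - 4 = 44. total_sold = 4
  Event 2 (return 6): 44 + 6 = 50
  Event 3 (restock 29): 50 + 29 = 79
  Event 4 (restock 14): 79 + 14 = 93
  Event 5 (sale 14): sell min(14,93)=14. stock: 93 - 14 = 79. total_sold = 18
  Event 6 (restock 27): 79 + 27 = 106
  Event 7 (return 7): 106 + 7 = 113
  Event 8 (restock 35): 113 + 35 = 148
  Event 9 (adjust +7): 148 + 7 = 155
Final: stock = 155, total_sold = 18

Checking against threshold 12:
  After event 1: stock=44 > 12
  After event 2: stock=50 > 12
  After event 3: stock=79 > 12
  After event 4: stock=93 > 12
  After event 5: stock=79 > 12
  After event 6: stock=106 > 12
  After event 7: stock=113 > 12
  After event 8: stock=148 > 12
  After event 9: stock=155 > 12
Alert events: []. Count = 0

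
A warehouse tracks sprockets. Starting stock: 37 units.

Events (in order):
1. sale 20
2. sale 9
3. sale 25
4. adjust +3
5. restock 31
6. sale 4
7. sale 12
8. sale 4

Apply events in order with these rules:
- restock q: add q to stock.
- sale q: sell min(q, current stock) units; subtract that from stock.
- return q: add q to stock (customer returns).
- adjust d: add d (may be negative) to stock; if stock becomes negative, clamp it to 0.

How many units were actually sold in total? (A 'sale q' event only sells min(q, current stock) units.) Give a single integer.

Answer: 57

Derivation:
Processing events:
Start: stock = 37
  Event 1 (sale 20): sell min(20,37)=20. stock: 37 - 20 = 17. total_sold = 20
  Event 2 (sale 9): sell min(9,17)=9. stock: 17 - 9 = 8. total_sold = 29
  Event 3 (sale 25): sell min(25,8)=8. stock: 8 - 8 = 0. total_sold = 37
  Event 4 (adjust +3): 0 + 3 = 3
  Event 5 (restock 31): 3 + 31 = 34
  Event 6 (sale 4): sell min(4,34)=4. stock: 34 - 4 = 30. total_sold = 41
  Event 7 (sale 12): sell min(12,30)=12. stock: 30 - 12 = 18. total_sold = 53
  Event 8 (sale 4): sell min(4,18)=4. stock: 18 - 4 = 14. total_sold = 57
Final: stock = 14, total_sold = 57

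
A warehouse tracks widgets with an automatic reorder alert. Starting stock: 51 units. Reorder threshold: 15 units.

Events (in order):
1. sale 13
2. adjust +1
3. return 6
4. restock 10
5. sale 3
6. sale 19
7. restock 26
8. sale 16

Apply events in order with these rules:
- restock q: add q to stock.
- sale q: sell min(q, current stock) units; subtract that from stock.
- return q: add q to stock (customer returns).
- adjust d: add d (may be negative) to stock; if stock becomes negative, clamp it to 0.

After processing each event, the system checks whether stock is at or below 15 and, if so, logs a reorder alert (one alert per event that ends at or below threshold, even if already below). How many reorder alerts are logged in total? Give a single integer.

Answer: 0

Derivation:
Processing events:
Start: stock = 51
  Event 1 (sale 13): sell min(13,51)=13. stock: 51 - 13 = 38. total_sold = 13
  Event 2 (adjust +1): 38 + 1 = 39
  Event 3 (return 6): 39 + 6 = 45
  Event 4 (restock 10): 45 + 10 = 55
  Event 5 (sale 3): sell min(3,55)=3. stock: 55 - 3 = 52. total_sold = 16
  Event 6 (sale 19): sell min(19,52)=19. stock: 52 - 19 = 33. total_sold = 35
  Event 7 (restock 26): 33 + 26 = 59
  Event 8 (sale 16): sell min(16,59)=16. stock: 59 - 16 = 43. total_sold = 51
Final: stock = 43, total_sold = 51

Checking against threshold 15:
  After event 1: stock=38 > 15
  After event 2: stock=39 > 15
  After event 3: stock=45 > 15
  After event 4: stock=55 > 15
  After event 5: stock=52 > 15
  After event 6: stock=33 > 15
  After event 7: stock=59 > 15
  After event 8: stock=43 > 15
Alert events: []. Count = 0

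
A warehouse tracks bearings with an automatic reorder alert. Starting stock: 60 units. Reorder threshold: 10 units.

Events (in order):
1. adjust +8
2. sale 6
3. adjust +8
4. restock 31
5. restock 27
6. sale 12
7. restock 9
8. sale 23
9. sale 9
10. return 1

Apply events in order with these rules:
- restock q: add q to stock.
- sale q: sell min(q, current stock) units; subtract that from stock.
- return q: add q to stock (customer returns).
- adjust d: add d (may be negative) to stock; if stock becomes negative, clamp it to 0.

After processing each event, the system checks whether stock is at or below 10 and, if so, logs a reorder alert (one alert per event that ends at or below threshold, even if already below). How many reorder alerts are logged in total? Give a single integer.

Processing events:
Start: stock = 60
  Event 1 (adjust +8): 60 + 8 = 68
  Event 2 (sale 6): sell min(6,68)=6. stock: 68 - 6 = 62. total_sold = 6
  Event 3 (adjust +8): 62 + 8 = 70
  Event 4 (restock 31): 70 + 31 = 101
  Event 5 (restock 27): 101 + 27 = 128
  Event 6 (sale 12): sell min(12,128)=12. stock: 128 - 12 = 116. total_sold = 18
  Event 7 (restock 9): 116 + 9 = 125
  Event 8 (sale 23): sell min(23,125)=23. stock: 125 - 23 = 102. total_sold = 41
  Event 9 (sale 9): sell min(9,102)=9. stock: 102 - 9 = 93. total_sold = 50
  Event 10 (return 1): 93 + 1 = 94
Final: stock = 94, total_sold = 50

Checking against threshold 10:
  After event 1: stock=68 > 10
  After event 2: stock=62 > 10
  After event 3: stock=70 > 10
  After event 4: stock=101 > 10
  After event 5: stock=128 > 10
  After event 6: stock=116 > 10
  After event 7: stock=125 > 10
  After event 8: stock=102 > 10
  After event 9: stock=93 > 10
  After event 10: stock=94 > 10
Alert events: []. Count = 0

Answer: 0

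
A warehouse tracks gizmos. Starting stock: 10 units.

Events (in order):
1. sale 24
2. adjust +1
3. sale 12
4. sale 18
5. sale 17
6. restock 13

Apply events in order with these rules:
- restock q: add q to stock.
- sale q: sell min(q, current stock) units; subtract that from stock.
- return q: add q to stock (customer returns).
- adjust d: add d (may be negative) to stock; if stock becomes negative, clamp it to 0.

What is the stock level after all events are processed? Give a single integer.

Processing events:
Start: stock = 10
  Event 1 (sale 24): sell min(24,10)=10. stock: 10 - 10 = 0. total_sold = 10
  Event 2 (adjust +1): 0 + 1 = 1
  Event 3 (sale 12): sell min(12,1)=1. stock: 1 - 1 = 0. total_sold = 11
  Event 4 (sale 18): sell min(18,0)=0. stock: 0 - 0 = 0. total_sold = 11
  Event 5 (sale 17): sell min(17,0)=0. stock: 0 - 0 = 0. total_sold = 11
  Event 6 (restock 13): 0 + 13 = 13
Final: stock = 13, total_sold = 11

Answer: 13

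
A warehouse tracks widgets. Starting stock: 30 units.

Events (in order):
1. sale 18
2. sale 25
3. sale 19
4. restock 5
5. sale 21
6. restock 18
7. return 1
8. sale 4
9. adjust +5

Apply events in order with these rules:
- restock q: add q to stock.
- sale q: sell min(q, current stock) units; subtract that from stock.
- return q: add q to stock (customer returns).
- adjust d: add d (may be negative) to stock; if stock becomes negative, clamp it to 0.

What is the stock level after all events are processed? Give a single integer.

Processing events:
Start: stock = 30
  Event 1 (sale 18): sell min(18,30)=18. stock: 30 - 18 = 12. total_sold = 18
  Event 2 (sale 25): sell min(25,12)=12. stock: 12 - 12 = 0. total_sold = 30
  Event 3 (sale 19): sell min(19,0)=0. stock: 0 - 0 = 0. total_sold = 30
  Event 4 (restock 5): 0 + 5 = 5
  Event 5 (sale 21): sell min(21,5)=5. stock: 5 - 5 = 0. total_sold = 35
  Event 6 (restock 18): 0 + 18 = 18
  Event 7 (return 1): 18 + 1 = 19
  Event 8 (sale 4): sell min(4,19)=4. stock: 19 - 4 = 15. total_sold = 39
  Event 9 (adjust +5): 15 + 5 = 20
Final: stock = 20, total_sold = 39

Answer: 20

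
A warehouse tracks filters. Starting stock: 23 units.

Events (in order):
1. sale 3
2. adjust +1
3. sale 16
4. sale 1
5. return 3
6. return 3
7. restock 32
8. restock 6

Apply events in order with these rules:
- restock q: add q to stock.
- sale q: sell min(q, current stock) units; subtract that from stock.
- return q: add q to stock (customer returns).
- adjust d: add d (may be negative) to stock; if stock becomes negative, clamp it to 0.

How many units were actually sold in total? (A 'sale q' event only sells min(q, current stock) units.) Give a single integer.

Processing events:
Start: stock = 23
  Event 1 (sale 3): sell min(3,23)=3. stock: 23 - 3 = 20. total_sold = 3
  Event 2 (adjust +1): 20 + 1 = 21
  Event 3 (sale 16): sell min(16,21)=16. stock: 21 - 16 = 5. total_sold = 19
  Event 4 (sale 1): sell min(1,5)=1. stock: 5 - 1 = 4. total_sold = 20
  Event 5 (return 3): 4 + 3 = 7
  Event 6 (return 3): 7 + 3 = 10
  Event 7 (restock 32): 10 + 32 = 42
  Event 8 (restock 6): 42 + 6 = 48
Final: stock = 48, total_sold = 20

Answer: 20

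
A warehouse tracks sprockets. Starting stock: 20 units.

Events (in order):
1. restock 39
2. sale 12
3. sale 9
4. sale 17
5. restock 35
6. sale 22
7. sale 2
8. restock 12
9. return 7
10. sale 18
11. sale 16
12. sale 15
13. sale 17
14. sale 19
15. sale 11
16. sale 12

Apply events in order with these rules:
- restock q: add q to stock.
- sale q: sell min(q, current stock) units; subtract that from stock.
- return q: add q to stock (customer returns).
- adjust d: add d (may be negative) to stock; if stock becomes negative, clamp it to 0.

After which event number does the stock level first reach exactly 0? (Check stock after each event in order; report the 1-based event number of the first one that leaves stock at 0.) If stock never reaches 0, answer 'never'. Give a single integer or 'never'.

Answer: 13

Derivation:
Processing events:
Start: stock = 20
  Event 1 (restock 39): 20 + 39 = 59
  Event 2 (sale 12): sell min(12,59)=12. stock: 59 - 12 = 47. total_sold = 12
  Event 3 (sale 9): sell min(9,47)=9. stock: 47 - 9 = 38. total_sold = 21
  Event 4 (sale 17): sell min(17,38)=17. stock: 38 - 17 = 21. total_sold = 38
  Event 5 (restock 35): 21 + 35 = 56
  Event 6 (sale 22): sell min(22,56)=22. stock: 56 - 22 = 34. total_sold = 60
  Event 7 (sale 2): sell min(2,34)=2. stock: 34 - 2 = 32. total_sold = 62
  Event 8 (restock 12): 32 + 12 = 44
  Event 9 (return 7): 44 + 7 = 51
  Event 10 (sale 18): sell min(18,51)=18. stock: 51 - 18 = 33. total_sold = 80
  Event 11 (sale 16): sell min(16,33)=16. stock: 33 - 16 = 17. total_sold = 96
  Event 12 (sale 15): sell min(15,17)=15. stock: 17 - 15 = 2. total_sold = 111
  Event 13 (sale 17): sell min(17,2)=2. stock: 2 - 2 = 0. total_sold = 113
  Event 14 (sale 19): sell min(19,0)=0. stock: 0 - 0 = 0. total_sold = 113
  Event 15 (sale 11): sell min(11,0)=0. stock: 0 - 0 = 0. total_sold = 113
  Event 16 (sale 12): sell min(12,0)=0. stock: 0 - 0 = 0. total_sold = 113
Final: stock = 0, total_sold = 113

First zero at event 13.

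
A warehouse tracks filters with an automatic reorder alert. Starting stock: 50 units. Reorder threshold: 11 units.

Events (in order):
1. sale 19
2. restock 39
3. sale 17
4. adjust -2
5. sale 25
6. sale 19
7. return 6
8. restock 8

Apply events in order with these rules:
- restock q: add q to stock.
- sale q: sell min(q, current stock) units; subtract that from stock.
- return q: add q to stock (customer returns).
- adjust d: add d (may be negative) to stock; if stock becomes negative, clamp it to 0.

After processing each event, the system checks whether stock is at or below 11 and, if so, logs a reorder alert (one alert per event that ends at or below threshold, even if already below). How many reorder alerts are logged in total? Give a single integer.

Answer: 1

Derivation:
Processing events:
Start: stock = 50
  Event 1 (sale 19): sell min(19,50)=19. stock: 50 - 19 = 31. total_sold = 19
  Event 2 (restock 39): 31 + 39 = 70
  Event 3 (sale 17): sell min(17,70)=17. stock: 70 - 17 = 53. total_sold = 36
  Event 4 (adjust -2): 53 + -2 = 51
  Event 5 (sale 25): sell min(25,51)=25. stock: 51 - 25 = 26. total_sold = 61
  Event 6 (sale 19): sell min(19,26)=19. stock: 26 - 19 = 7. total_sold = 80
  Event 7 (return 6): 7 + 6 = 13
  Event 8 (restock 8): 13 + 8 = 21
Final: stock = 21, total_sold = 80

Checking against threshold 11:
  After event 1: stock=31 > 11
  After event 2: stock=70 > 11
  After event 3: stock=53 > 11
  After event 4: stock=51 > 11
  After event 5: stock=26 > 11
  After event 6: stock=7 <= 11 -> ALERT
  After event 7: stock=13 > 11
  After event 8: stock=21 > 11
Alert events: [6]. Count = 1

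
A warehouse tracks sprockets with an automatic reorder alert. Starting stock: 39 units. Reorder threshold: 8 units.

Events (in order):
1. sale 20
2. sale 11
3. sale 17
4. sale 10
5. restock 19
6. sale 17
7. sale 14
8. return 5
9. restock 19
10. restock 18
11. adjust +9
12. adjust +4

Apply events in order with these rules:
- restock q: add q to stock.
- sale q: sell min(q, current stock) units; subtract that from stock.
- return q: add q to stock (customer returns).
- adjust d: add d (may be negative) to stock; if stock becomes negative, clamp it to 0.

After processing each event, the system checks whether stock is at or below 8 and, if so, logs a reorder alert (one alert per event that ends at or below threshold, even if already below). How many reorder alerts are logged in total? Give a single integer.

Processing events:
Start: stock = 39
  Event 1 (sale 20): sell min(20,39)=20. stock: 39 - 20 = 19. total_sold = 20
  Event 2 (sale 11): sell min(11,19)=11. stock: 19 - 11 = 8. total_sold = 31
  Event 3 (sale 17): sell min(17,8)=8. stock: 8 - 8 = 0. total_sold = 39
  Event 4 (sale 10): sell min(10,0)=0. stock: 0 - 0 = 0. total_sold = 39
  Event 5 (restock 19): 0 + 19 = 19
  Event 6 (sale 17): sell min(17,19)=17. stock: 19 - 17 = 2. total_sold = 56
  Event 7 (sale 14): sell min(14,2)=2. stock: 2 - 2 = 0. total_sold = 58
  Event 8 (return 5): 0 + 5 = 5
  Event 9 (restock 19): 5 + 19 = 24
  Event 10 (restock 18): 24 + 18 = 42
  Event 11 (adjust +9): 42 + 9 = 51
  Event 12 (adjust +4): 51 + 4 = 55
Final: stock = 55, total_sold = 58

Checking against threshold 8:
  After event 1: stock=19 > 8
  After event 2: stock=8 <= 8 -> ALERT
  After event 3: stock=0 <= 8 -> ALERT
  After event 4: stock=0 <= 8 -> ALERT
  After event 5: stock=19 > 8
  After event 6: stock=2 <= 8 -> ALERT
  After event 7: stock=0 <= 8 -> ALERT
  After event 8: stock=5 <= 8 -> ALERT
  After event 9: stock=24 > 8
  After event 10: stock=42 > 8
  After event 11: stock=51 > 8
  After event 12: stock=55 > 8
Alert events: [2, 3, 4, 6, 7, 8]. Count = 6

Answer: 6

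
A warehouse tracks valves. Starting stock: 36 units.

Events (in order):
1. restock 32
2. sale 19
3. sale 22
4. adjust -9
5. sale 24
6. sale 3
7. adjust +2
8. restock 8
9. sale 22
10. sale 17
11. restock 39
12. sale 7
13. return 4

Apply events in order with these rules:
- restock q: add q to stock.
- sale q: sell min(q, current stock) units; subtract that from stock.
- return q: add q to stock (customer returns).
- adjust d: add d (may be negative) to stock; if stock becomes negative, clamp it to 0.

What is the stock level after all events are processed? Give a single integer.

Answer: 36

Derivation:
Processing events:
Start: stock = 36
  Event 1 (restock 32): 36 + 32 = 68
  Event 2 (sale 19): sell min(19,68)=19. stock: 68 - 19 = 49. total_sold = 19
  Event 3 (sale 22): sell min(22,49)=22. stock: 49 - 22 = 27. total_sold = 41
  Event 4 (adjust -9): 27 + -9 = 18
  Event 5 (sale 24): sell min(24,18)=18. stock: 18 - 18 = 0. total_sold = 59
  Event 6 (sale 3): sell min(3,0)=0. stock: 0 - 0 = 0. total_sold = 59
  Event 7 (adjust +2): 0 + 2 = 2
  Event 8 (restock 8): 2 + 8 = 10
  Event 9 (sale 22): sell min(22,10)=10. stock: 10 - 10 = 0. total_sold = 69
  Event 10 (sale 17): sell min(17,0)=0. stock: 0 - 0 = 0. total_sold = 69
  Event 11 (restock 39): 0 + 39 = 39
  Event 12 (sale 7): sell min(7,39)=7. stock: 39 - 7 = 32. total_sold = 76
  Event 13 (return 4): 32 + 4 = 36
Final: stock = 36, total_sold = 76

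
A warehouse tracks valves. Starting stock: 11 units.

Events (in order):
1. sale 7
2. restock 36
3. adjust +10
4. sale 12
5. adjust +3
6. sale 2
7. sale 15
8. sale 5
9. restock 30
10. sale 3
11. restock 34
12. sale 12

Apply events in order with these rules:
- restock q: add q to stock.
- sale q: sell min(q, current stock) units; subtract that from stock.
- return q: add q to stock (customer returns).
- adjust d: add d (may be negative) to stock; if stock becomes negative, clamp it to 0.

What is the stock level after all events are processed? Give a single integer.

Answer: 68

Derivation:
Processing events:
Start: stock = 11
  Event 1 (sale 7): sell min(7,11)=7. stock: 11 - 7 = 4. total_sold = 7
  Event 2 (restock 36): 4 + 36 = 40
  Event 3 (adjust +10): 40 + 10 = 50
  Event 4 (sale 12): sell min(12,50)=12. stock: 50 - 12 = 38. total_sold = 19
  Event 5 (adjust +3): 38 + 3 = 41
  Event 6 (sale 2): sell min(2,41)=2. stock: 41 - 2 = 39. total_sold = 21
  Event 7 (sale 15): sell min(15,39)=15. stock: 39 - 15 = 24. total_sold = 36
  Event 8 (sale 5): sell min(5,24)=5. stock: 24 - 5 = 19. total_sold = 41
  Event 9 (restock 30): 19 + 30 = 49
  Event 10 (sale 3): sell min(3,49)=3. stock: 49 - 3 = 46. total_sold = 44
  Event 11 (restock 34): 46 + 34 = 80
  Event 12 (sale 12): sell min(12,80)=12. stock: 80 - 12 = 68. total_sold = 56
Final: stock = 68, total_sold = 56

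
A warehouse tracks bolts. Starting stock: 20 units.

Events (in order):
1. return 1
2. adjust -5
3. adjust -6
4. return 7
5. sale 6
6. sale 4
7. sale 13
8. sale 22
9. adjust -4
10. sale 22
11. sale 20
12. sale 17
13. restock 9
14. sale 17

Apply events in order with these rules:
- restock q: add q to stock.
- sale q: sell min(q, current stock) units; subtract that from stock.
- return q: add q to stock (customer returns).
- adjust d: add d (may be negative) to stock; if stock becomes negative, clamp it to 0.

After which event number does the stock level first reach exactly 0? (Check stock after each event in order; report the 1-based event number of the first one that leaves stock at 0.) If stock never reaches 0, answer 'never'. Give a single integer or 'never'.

Processing events:
Start: stock = 20
  Event 1 (return 1): 20 + 1 = 21
  Event 2 (adjust -5): 21 + -5 = 16
  Event 3 (adjust -6): 16 + -6 = 10
  Event 4 (return 7): 10 + 7 = 17
  Event 5 (sale 6): sell min(6,17)=6. stock: 17 - 6 = 11. total_sold = 6
  Event 6 (sale 4): sell min(4,11)=4. stock: 11 - 4 = 7. total_sold = 10
  Event 7 (sale 13): sell min(13,7)=7. stock: 7 - 7 = 0. total_sold = 17
  Event 8 (sale 22): sell min(22,0)=0. stock: 0 - 0 = 0. total_sold = 17
  Event 9 (adjust -4): 0 + -4 = 0 (clamped to 0)
  Event 10 (sale 22): sell min(22,0)=0. stock: 0 - 0 = 0. total_sold = 17
  Event 11 (sale 20): sell min(20,0)=0. stock: 0 - 0 = 0. total_sold = 17
  Event 12 (sale 17): sell min(17,0)=0. stock: 0 - 0 = 0. total_sold = 17
  Event 13 (restock 9): 0 + 9 = 9
  Event 14 (sale 17): sell min(17,9)=9. stock: 9 - 9 = 0. total_sold = 26
Final: stock = 0, total_sold = 26

First zero at event 7.

Answer: 7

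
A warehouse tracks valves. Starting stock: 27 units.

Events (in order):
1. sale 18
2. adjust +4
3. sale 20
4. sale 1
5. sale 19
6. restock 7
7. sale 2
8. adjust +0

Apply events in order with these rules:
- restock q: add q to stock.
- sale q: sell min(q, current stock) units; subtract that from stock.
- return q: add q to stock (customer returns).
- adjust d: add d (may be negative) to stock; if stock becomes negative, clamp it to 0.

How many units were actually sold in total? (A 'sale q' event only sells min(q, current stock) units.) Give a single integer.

Processing events:
Start: stock = 27
  Event 1 (sale 18): sell min(18,27)=18. stock: 27 - 18 = 9. total_sold = 18
  Event 2 (adjust +4): 9 + 4 = 13
  Event 3 (sale 20): sell min(20,13)=13. stock: 13 - 13 = 0. total_sold = 31
  Event 4 (sale 1): sell min(1,0)=0. stock: 0 - 0 = 0. total_sold = 31
  Event 5 (sale 19): sell min(19,0)=0. stock: 0 - 0 = 0. total_sold = 31
  Event 6 (restock 7): 0 + 7 = 7
  Event 7 (sale 2): sell min(2,7)=2. stock: 7 - 2 = 5. total_sold = 33
  Event 8 (adjust +0): 5 + 0 = 5
Final: stock = 5, total_sold = 33

Answer: 33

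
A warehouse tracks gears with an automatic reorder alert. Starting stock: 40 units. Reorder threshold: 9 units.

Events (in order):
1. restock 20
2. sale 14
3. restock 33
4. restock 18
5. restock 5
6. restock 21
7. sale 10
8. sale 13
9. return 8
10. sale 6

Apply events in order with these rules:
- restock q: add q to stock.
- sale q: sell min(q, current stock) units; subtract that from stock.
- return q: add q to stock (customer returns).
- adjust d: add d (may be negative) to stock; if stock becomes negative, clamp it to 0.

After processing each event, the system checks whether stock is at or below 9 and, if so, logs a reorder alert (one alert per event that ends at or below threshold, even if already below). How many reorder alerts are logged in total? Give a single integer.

Processing events:
Start: stock = 40
  Event 1 (restock 20): 40 + 20 = 60
  Event 2 (sale 14): sell min(14,60)=14. stock: 60 - 14 = 46. total_sold = 14
  Event 3 (restock 33): 46 + 33 = 79
  Event 4 (restock 18): 79 + 18 = 97
  Event 5 (restock 5): 97 + 5 = 102
  Event 6 (restock 21): 102 + 21 = 123
  Event 7 (sale 10): sell min(10,123)=10. stock: 123 - 10 = 113. total_sold = 24
  Event 8 (sale 13): sell min(13,113)=13. stock: 113 - 13 = 100. total_sold = 37
  Event 9 (return 8): 100 + 8 = 108
  Event 10 (sale 6): sell min(6,108)=6. stock: 108 - 6 = 102. total_sold = 43
Final: stock = 102, total_sold = 43

Checking against threshold 9:
  After event 1: stock=60 > 9
  After event 2: stock=46 > 9
  After event 3: stock=79 > 9
  After event 4: stock=97 > 9
  After event 5: stock=102 > 9
  After event 6: stock=123 > 9
  After event 7: stock=113 > 9
  After event 8: stock=100 > 9
  After event 9: stock=108 > 9
  After event 10: stock=102 > 9
Alert events: []. Count = 0

Answer: 0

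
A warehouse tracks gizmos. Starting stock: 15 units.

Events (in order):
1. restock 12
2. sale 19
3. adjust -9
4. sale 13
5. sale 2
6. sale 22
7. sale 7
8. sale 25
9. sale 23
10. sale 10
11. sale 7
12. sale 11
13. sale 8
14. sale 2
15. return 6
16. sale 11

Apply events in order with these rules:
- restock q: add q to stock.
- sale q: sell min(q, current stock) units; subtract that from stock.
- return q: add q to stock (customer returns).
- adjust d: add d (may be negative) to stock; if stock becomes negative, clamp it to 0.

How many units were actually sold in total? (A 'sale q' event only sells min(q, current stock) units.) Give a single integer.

Answer: 25

Derivation:
Processing events:
Start: stock = 15
  Event 1 (restock 12): 15 + 12 = 27
  Event 2 (sale 19): sell min(19,27)=19. stock: 27 - 19 = 8. total_sold = 19
  Event 3 (adjust -9): 8 + -9 = 0 (clamped to 0)
  Event 4 (sale 13): sell min(13,0)=0. stock: 0 - 0 = 0. total_sold = 19
  Event 5 (sale 2): sell min(2,0)=0. stock: 0 - 0 = 0. total_sold = 19
  Event 6 (sale 22): sell min(22,0)=0. stock: 0 - 0 = 0. total_sold = 19
  Event 7 (sale 7): sell min(7,0)=0. stock: 0 - 0 = 0. total_sold = 19
  Event 8 (sale 25): sell min(25,0)=0. stock: 0 - 0 = 0. total_sold = 19
  Event 9 (sale 23): sell min(23,0)=0. stock: 0 - 0 = 0. total_sold = 19
  Event 10 (sale 10): sell min(10,0)=0. stock: 0 - 0 = 0. total_sold = 19
  Event 11 (sale 7): sell min(7,0)=0. stock: 0 - 0 = 0. total_sold = 19
  Event 12 (sale 11): sell min(11,0)=0. stock: 0 - 0 = 0. total_sold = 19
  Event 13 (sale 8): sell min(8,0)=0. stock: 0 - 0 = 0. total_sold = 19
  Event 14 (sale 2): sell min(2,0)=0. stock: 0 - 0 = 0. total_sold = 19
  Event 15 (return 6): 0 + 6 = 6
  Event 16 (sale 11): sell min(11,6)=6. stock: 6 - 6 = 0. total_sold = 25
Final: stock = 0, total_sold = 25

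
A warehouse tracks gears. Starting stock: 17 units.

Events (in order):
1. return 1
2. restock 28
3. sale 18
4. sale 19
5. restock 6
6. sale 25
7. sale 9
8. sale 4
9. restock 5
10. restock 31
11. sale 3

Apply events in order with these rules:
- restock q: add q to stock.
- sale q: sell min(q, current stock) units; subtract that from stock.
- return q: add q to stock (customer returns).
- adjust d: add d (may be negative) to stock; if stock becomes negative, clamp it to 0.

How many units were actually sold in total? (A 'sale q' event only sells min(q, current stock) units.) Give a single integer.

Processing events:
Start: stock = 17
  Event 1 (return 1): 17 + 1 = 18
  Event 2 (restock 28): 18 + 28 = 46
  Event 3 (sale 18): sell min(18,46)=18. stock: 46 - 18 = 28. total_sold = 18
  Event 4 (sale 19): sell min(19,28)=19. stock: 28 - 19 = 9. total_sold = 37
  Event 5 (restock 6): 9 + 6 = 15
  Event 6 (sale 25): sell min(25,15)=15. stock: 15 - 15 = 0. total_sold = 52
  Event 7 (sale 9): sell min(9,0)=0. stock: 0 - 0 = 0. total_sold = 52
  Event 8 (sale 4): sell min(4,0)=0. stock: 0 - 0 = 0. total_sold = 52
  Event 9 (restock 5): 0 + 5 = 5
  Event 10 (restock 31): 5 + 31 = 36
  Event 11 (sale 3): sell min(3,36)=3. stock: 36 - 3 = 33. total_sold = 55
Final: stock = 33, total_sold = 55

Answer: 55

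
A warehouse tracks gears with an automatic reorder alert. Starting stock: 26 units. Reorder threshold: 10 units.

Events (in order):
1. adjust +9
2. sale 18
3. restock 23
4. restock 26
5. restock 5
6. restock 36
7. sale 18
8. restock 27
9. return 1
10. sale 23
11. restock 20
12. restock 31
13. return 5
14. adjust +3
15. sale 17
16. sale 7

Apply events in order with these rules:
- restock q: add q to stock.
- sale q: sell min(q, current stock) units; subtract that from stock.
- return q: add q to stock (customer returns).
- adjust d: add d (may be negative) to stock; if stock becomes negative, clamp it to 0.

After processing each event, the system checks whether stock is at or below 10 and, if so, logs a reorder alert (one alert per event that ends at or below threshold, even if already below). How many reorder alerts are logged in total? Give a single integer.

Processing events:
Start: stock = 26
  Event 1 (adjust +9): 26 + 9 = 35
  Event 2 (sale 18): sell min(18,35)=18. stock: 35 - 18 = 17. total_sold = 18
  Event 3 (restock 23): 17 + 23 = 40
  Event 4 (restock 26): 40 + 26 = 66
  Event 5 (restock 5): 66 + 5 = 71
  Event 6 (restock 36): 71 + 36 = 107
  Event 7 (sale 18): sell min(18,107)=18. stock: 107 - 18 = 89. total_sold = 36
  Event 8 (restock 27): 89 + 27 = 116
  Event 9 (return 1): 116 + 1 = 117
  Event 10 (sale 23): sell min(23,117)=23. stock: 117 - 23 = 94. total_sold = 59
  Event 11 (restock 20): 94 + 20 = 114
  Event 12 (restock 31): 114 + 31 = 145
  Event 13 (return 5): 145 + 5 = 150
  Event 14 (adjust +3): 150 + 3 = 153
  Event 15 (sale 17): sell min(17,153)=17. stock: 153 - 17 = 136. total_sold = 76
  Event 16 (sale 7): sell min(7,136)=7. stock: 136 - 7 = 129. total_sold = 83
Final: stock = 129, total_sold = 83

Checking against threshold 10:
  After event 1: stock=35 > 10
  After event 2: stock=17 > 10
  After event 3: stock=40 > 10
  After event 4: stock=66 > 10
  After event 5: stock=71 > 10
  After event 6: stock=107 > 10
  After event 7: stock=89 > 10
  After event 8: stock=116 > 10
  After event 9: stock=117 > 10
  After event 10: stock=94 > 10
  After event 11: stock=114 > 10
  After event 12: stock=145 > 10
  After event 13: stock=150 > 10
  After event 14: stock=153 > 10
  After event 15: stock=136 > 10
  After event 16: stock=129 > 10
Alert events: []. Count = 0

Answer: 0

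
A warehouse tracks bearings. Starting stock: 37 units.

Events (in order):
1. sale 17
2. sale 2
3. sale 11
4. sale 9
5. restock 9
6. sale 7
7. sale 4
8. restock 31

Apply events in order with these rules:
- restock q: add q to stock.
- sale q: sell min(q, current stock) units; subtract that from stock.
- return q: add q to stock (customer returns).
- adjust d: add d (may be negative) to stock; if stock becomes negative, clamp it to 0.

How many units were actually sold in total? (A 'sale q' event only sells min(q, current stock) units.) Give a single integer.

Processing events:
Start: stock = 37
  Event 1 (sale 17): sell min(17,37)=17. stock: 37 - 17 = 20. total_sold = 17
  Event 2 (sale 2): sell min(2,20)=2. stock: 20 - 2 = 18. total_sold = 19
  Event 3 (sale 11): sell min(11,18)=11. stock: 18 - 11 = 7. total_sold = 30
  Event 4 (sale 9): sell min(9,7)=7. stock: 7 - 7 = 0. total_sold = 37
  Event 5 (restock 9): 0 + 9 = 9
  Event 6 (sale 7): sell min(7,9)=7. stock: 9 - 7 = 2. total_sold = 44
  Event 7 (sale 4): sell min(4,2)=2. stock: 2 - 2 = 0. total_sold = 46
  Event 8 (restock 31): 0 + 31 = 31
Final: stock = 31, total_sold = 46

Answer: 46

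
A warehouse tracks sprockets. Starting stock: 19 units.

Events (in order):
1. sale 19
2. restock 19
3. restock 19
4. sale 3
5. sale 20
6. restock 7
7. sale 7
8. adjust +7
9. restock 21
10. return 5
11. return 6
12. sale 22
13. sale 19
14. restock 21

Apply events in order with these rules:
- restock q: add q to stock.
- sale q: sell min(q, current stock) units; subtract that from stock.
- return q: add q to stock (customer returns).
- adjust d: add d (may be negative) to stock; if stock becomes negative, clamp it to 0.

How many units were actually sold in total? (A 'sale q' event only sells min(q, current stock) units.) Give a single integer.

Answer: 90

Derivation:
Processing events:
Start: stock = 19
  Event 1 (sale 19): sell min(19,19)=19. stock: 19 - 19 = 0. total_sold = 19
  Event 2 (restock 19): 0 + 19 = 19
  Event 3 (restock 19): 19 + 19 = 38
  Event 4 (sale 3): sell min(3,38)=3. stock: 38 - 3 = 35. total_sold = 22
  Event 5 (sale 20): sell min(20,35)=20. stock: 35 - 20 = 15. total_sold = 42
  Event 6 (restock 7): 15 + 7 = 22
  Event 7 (sale 7): sell min(7,22)=7. stock: 22 - 7 = 15. total_sold = 49
  Event 8 (adjust +7): 15 + 7 = 22
  Event 9 (restock 21): 22 + 21 = 43
  Event 10 (return 5): 43 + 5 = 48
  Event 11 (return 6): 48 + 6 = 54
  Event 12 (sale 22): sell min(22,54)=22. stock: 54 - 22 = 32. total_sold = 71
  Event 13 (sale 19): sell min(19,32)=19. stock: 32 - 19 = 13. total_sold = 90
  Event 14 (restock 21): 13 + 21 = 34
Final: stock = 34, total_sold = 90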